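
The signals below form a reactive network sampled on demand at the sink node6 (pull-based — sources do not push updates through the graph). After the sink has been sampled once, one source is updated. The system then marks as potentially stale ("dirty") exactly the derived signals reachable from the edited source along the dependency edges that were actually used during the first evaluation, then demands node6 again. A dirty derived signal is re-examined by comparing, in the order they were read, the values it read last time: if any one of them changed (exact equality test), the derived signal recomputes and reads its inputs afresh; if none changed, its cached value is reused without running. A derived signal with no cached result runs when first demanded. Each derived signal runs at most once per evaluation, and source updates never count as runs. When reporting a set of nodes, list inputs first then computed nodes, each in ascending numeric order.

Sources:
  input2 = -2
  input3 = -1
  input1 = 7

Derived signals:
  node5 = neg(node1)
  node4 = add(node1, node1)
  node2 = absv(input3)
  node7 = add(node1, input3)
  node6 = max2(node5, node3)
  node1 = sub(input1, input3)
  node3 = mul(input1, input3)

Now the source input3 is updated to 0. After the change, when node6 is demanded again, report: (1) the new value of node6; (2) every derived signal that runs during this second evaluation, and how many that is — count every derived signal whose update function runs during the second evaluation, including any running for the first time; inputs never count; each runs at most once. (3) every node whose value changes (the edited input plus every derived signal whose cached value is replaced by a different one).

node6 now evaluates to 0.
Run set: node1, node3, node5, node6 (4 run).
Changed values: input3, node1, node3, node5, node6.

Initial pass — values computed on the first demand:
  node1 = sub(7, -1) = 8
  node3 = mul(7, -1) = -7
  node5 = neg(8) = -8
  node6 = max2(-8, -7) = -7

Second demand — change propagation:
  node1: re-runs because input3 -1->0; new result 7.
  node3: re-runs because input3 -1->0; new result 0.
  node5: re-runs because node1 8->7; new result -7.
  node6: re-runs because node5 -8->-7; node3 -7->0; new result 0.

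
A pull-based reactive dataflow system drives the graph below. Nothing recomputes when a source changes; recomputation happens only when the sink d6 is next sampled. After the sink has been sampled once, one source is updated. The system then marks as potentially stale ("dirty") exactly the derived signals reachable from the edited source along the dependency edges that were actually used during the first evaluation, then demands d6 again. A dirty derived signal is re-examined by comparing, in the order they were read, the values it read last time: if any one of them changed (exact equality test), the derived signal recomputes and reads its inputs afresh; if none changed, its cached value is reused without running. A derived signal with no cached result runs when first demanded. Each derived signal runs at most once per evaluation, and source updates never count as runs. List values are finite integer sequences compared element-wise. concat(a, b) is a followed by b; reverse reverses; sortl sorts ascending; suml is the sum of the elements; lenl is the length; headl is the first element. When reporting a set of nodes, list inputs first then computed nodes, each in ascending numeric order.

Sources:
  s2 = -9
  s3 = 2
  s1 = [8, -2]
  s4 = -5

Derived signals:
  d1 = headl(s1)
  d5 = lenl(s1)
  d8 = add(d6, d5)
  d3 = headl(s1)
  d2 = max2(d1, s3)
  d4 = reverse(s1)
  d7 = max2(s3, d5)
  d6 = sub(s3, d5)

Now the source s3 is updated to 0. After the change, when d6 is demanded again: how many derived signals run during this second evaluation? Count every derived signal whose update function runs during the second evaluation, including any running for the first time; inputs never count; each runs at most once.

Derived signals that run: d6 — 1 in total.

First evaluation (everything demanded from the output):
  d5 = lenl([8, -2]) = 2
  d6 = sub(2, 2) = 0

Propagation after the edit:
  d6: runs — s3 2->0; result -2.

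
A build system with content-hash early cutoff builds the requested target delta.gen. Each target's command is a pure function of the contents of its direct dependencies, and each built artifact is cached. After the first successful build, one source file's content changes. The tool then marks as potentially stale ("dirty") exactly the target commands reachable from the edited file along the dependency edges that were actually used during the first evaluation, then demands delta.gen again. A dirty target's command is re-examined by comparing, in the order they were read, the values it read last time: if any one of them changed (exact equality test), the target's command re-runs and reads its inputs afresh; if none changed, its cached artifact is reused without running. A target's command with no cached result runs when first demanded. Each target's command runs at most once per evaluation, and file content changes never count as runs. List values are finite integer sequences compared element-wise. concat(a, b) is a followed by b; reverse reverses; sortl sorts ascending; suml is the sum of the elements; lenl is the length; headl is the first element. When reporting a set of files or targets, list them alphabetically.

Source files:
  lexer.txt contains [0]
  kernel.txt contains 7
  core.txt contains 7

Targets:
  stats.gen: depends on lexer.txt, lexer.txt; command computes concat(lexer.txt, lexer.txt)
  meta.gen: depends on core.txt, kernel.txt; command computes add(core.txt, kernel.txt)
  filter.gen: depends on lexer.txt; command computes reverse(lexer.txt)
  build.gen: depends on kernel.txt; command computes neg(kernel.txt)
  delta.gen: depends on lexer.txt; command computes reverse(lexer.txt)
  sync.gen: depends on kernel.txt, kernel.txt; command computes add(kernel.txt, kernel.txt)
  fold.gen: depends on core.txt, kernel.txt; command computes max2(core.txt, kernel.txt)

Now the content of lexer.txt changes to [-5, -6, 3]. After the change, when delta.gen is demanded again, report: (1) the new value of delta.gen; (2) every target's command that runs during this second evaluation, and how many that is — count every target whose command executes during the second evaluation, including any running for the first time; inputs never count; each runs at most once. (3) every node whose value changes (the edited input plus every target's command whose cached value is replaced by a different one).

First evaluation (everything demanded from the output):
  delta.gen = reverse([0]) = [0]

Propagation after the edit:
  delta.gen: runs — lexer.txt [0]->[-5, -6, 3]; result [3, -6, -5].

New value of delta.gen: [3, -6, -5].
Target commands that run: delta.gen — 1 in total.
Values that change: delta.gen, lexer.txt.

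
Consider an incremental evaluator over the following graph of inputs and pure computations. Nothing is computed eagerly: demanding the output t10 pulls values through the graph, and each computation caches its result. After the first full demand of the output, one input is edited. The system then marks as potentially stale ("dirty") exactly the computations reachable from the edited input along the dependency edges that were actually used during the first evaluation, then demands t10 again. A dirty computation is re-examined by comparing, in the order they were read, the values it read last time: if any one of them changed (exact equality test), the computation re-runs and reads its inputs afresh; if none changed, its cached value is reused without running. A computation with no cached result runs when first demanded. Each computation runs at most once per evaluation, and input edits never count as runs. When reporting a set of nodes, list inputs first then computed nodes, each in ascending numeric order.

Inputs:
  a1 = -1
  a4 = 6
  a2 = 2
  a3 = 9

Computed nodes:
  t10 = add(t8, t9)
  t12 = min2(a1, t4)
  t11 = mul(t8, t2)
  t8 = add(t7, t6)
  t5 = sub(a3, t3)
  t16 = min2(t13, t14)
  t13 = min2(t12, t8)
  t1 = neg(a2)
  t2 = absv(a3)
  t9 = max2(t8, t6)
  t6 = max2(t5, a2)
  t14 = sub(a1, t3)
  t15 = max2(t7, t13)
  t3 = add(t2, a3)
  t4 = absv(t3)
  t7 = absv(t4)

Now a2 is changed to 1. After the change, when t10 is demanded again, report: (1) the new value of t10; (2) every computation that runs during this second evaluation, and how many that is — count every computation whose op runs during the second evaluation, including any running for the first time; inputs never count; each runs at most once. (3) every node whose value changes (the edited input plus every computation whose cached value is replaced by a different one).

t10 now evaluates to 38.
Run set: t6, t8, t9, t10 (4 run).
Changed values: a2, t6, t8, t9, t10.

Initial pass — values computed on the first demand:
  t2 = absv(9) = 9
  t3 = add(9, 9) = 18
  t4 = absv(18) = 18
  t5 = sub(9, 18) = -9
  t6 = max2(-9, 2) = 2
  t7 = absv(18) = 18
  t8 = add(18, 2) = 20
  t9 = max2(20, 2) = 20
  t10 = add(20, 20) = 40

Second demand — change propagation:
  t6: re-runs because a2 2->1; new result 1.
  t8: re-runs because t6 2->1; new result 19.
  t9: re-runs because t8 20->19; t6 2->1; new result 19.
  t10: re-runs because t8 20->19; t9 20->19; new result 38.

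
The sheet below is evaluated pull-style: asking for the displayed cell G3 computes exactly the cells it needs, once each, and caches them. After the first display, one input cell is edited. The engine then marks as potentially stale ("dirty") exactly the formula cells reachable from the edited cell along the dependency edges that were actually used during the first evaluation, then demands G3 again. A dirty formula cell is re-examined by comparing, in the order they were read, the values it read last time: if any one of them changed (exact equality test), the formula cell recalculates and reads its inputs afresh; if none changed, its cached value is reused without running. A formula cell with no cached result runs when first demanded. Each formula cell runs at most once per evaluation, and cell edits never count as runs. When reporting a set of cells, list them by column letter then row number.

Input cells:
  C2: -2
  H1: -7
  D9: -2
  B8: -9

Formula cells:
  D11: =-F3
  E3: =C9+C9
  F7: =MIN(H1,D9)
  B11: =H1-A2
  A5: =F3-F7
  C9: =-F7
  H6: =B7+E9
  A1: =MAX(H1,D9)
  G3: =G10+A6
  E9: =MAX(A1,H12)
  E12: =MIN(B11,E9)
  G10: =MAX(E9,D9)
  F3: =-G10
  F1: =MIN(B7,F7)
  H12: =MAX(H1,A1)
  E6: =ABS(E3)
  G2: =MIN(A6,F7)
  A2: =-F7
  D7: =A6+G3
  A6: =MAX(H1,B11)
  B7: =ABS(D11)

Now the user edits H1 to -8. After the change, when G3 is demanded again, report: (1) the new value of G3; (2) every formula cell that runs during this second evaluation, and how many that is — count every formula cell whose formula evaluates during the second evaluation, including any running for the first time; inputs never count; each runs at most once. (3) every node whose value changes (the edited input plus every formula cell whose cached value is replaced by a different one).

First demand of the output computes:
  A1 = MAX(-7, -2) = -2
  F7 = MIN(-7, -2) = -7
  A2 = -(-7) = 7
  B11 = -7 - 7 = -14
  A6 = MAX(-7, -14) = -7
  H12 = MAX(-7, -2) = -2
  E9 = MAX(-2, -2) = -2
  G10 = MAX(-2, -2) = -2
  G3 = -2 + -7 = -9

After the edit, cleaning proceeds:
  A1: a read changed (H1 -7->-8) — executes, giving -2 — identical to its old value.
  F7: a read changed (H1 -7->-8) — executes, giving -8.
  A2: a read changed (F7 -7->-8) — executes, giving 8.
  B11: a read changed (H1 -7->-8; A2 7->8) — executes, giving -16.
  A6: a read changed (H1 -7->-8; B11 -14->-16) — executes, giving -8.
  H12: a read changed (H1 -7->-8) — executes, giving -2 — identical to its old value.
  E9: dirty, but its reads are unchanged (A1 unchanged, H12 unchanged); cached -2 stands.
  G10: dirty, but its reads are unchanged (E9 unchanged, D9 unchanged); cached -2 stands.
  G3: a read changed (A6 -7->-8) — executes, giving -10.

Note where the cutoff bites: E9 is checked, finds nothing changed, and keeps its cache.

Demanding G3 again yields -10.
7 formula cells run: A1, A2, A6, B11, F7, G3, H12.
The nodes whose values change: A2, A6, B11, F7, G3, H1.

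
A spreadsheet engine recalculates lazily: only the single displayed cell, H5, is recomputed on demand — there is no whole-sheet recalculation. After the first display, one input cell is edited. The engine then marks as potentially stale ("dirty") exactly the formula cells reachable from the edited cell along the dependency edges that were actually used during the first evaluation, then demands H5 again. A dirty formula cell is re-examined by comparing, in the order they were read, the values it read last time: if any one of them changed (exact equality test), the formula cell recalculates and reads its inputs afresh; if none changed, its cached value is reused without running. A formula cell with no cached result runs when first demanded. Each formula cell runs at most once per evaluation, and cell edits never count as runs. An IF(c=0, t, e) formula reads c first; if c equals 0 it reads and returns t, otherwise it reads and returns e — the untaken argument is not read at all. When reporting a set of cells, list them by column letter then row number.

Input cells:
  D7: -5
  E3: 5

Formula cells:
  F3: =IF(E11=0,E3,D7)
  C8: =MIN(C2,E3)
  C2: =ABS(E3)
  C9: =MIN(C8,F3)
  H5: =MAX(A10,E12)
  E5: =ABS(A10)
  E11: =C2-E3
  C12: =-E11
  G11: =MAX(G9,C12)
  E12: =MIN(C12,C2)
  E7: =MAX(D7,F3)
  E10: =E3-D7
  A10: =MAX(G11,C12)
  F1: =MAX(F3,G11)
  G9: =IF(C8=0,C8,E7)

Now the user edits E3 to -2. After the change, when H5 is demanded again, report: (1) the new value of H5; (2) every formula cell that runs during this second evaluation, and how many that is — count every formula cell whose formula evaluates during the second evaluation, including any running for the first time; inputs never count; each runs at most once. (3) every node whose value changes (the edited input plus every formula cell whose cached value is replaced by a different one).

First evaluation (everything demanded from the output):
  C2 = ABS(5) = 5
  C8 = MIN(5, 5) = 5
  E11 = 5 - 5 = 0
  C12 = -(0) = 0
  E12 = MIN(0, 5) = 0
  F3 = IF(E11=0: E11=0 -> then branch E3) = 5
  E7 = MAX(-5, 5) = 5
  G9 = IF(C8=0: C8=5 -> else branch E7) = 5
  G11 = MAX(5, 0) = 5
  A10 = MAX(5, 0) = 5
  H5 = MAX(5, 0) = 5

Propagation after the edit:
  C2: runs — E3 5->-2; result 2.
  C8: runs — C2 5->2; E3 5->-2; result -2.
  E11: runs — C2 5->2; E3 5->-2; result 4.
  C12: runs — E11 0->4; result -4.
  E12: runs — C12 0->-4; C2 5->2; result -4.
  F3: runs — E11 0->4; E3 5->-2; result -5.
  E7: runs — F3 5->-5; result -5.
  G9: runs — C8 5->-2; E7 5->-5; result -5.
  G11: runs — G9 5->-5; C12 0->-4; result -4.
  A10: runs — G11 5->-4; C12 0->-4; result -4.
  H5: runs — A10 5->-4; E12 0->-4; result -4.

New value of H5: -4.
Formula cells that run: A10, C2, C8, C12, E7, E11, E12, F3, G9, G11, H5 — 11 in total.
Values that change: A10, C2, C8, C12, E3, E7, E11, E12, F3, G9, G11, H5.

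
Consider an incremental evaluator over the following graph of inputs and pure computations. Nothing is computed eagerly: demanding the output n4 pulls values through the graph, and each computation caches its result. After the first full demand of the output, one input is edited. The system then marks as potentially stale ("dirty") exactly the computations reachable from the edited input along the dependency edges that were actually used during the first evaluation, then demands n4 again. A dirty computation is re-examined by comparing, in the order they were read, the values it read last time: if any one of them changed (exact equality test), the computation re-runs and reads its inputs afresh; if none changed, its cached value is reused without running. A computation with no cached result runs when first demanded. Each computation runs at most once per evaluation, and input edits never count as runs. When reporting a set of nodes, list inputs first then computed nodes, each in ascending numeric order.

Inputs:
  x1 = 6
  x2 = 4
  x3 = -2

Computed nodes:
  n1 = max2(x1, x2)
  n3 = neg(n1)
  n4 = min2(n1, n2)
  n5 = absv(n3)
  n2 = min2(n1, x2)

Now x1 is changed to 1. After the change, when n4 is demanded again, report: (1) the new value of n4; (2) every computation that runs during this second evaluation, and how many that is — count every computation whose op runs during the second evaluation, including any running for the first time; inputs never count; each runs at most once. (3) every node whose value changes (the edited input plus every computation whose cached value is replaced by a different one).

n4 now evaluates to 4.
Run set: n1, n2, n4 (3 run).
Changed values: x1, n1.

Initial pass — values computed on the first demand:
  n1 = max2(6, 4) = 6
  n2 = min2(6, 4) = 4
  n4 = min2(6, 4) = 4

Second demand — change propagation:
  n1: re-runs because x1 6->1; new result 4.
  n2: re-runs because n1 6->4; new result 4 (unchanged).
  n4: re-runs because n1 6->4; new result 4 (unchanged).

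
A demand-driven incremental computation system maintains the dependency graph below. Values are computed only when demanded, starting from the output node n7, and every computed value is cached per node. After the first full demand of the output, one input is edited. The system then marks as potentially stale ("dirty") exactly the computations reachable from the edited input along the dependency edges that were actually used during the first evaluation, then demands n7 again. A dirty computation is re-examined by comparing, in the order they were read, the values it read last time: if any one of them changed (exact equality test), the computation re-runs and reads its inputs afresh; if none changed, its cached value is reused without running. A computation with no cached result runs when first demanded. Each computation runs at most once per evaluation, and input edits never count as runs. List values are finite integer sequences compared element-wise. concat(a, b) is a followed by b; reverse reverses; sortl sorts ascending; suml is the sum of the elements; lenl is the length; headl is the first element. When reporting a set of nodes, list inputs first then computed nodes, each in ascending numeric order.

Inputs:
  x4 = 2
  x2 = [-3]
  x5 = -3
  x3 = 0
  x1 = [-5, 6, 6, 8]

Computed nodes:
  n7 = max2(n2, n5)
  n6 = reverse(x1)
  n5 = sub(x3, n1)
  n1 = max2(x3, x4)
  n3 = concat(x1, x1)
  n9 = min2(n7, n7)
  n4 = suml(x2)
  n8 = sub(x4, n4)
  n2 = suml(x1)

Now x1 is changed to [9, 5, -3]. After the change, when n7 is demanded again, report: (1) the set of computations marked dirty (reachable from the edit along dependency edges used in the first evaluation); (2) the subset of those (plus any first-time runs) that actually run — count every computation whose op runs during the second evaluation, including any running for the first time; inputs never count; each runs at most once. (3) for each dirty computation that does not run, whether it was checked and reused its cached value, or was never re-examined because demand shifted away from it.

Marked dirty: n2, n7.
Computations that run: n2, n7 — 2 in total.
Every dirty computation ran.

First evaluation (everything demanded from the output):
  n1 = max2(0, 2) = 2
  n2 = suml([-5, 6, 6, 8]) = 15
  n5 = sub(0, 2) = -2
  n7 = max2(15, -2) = 15

Propagation after the edit:
  n2: runs — x1 [-5, 6, 6, 8]->[9, 5, -3]; result 11.
  n7: runs — n2 15->11; result 11.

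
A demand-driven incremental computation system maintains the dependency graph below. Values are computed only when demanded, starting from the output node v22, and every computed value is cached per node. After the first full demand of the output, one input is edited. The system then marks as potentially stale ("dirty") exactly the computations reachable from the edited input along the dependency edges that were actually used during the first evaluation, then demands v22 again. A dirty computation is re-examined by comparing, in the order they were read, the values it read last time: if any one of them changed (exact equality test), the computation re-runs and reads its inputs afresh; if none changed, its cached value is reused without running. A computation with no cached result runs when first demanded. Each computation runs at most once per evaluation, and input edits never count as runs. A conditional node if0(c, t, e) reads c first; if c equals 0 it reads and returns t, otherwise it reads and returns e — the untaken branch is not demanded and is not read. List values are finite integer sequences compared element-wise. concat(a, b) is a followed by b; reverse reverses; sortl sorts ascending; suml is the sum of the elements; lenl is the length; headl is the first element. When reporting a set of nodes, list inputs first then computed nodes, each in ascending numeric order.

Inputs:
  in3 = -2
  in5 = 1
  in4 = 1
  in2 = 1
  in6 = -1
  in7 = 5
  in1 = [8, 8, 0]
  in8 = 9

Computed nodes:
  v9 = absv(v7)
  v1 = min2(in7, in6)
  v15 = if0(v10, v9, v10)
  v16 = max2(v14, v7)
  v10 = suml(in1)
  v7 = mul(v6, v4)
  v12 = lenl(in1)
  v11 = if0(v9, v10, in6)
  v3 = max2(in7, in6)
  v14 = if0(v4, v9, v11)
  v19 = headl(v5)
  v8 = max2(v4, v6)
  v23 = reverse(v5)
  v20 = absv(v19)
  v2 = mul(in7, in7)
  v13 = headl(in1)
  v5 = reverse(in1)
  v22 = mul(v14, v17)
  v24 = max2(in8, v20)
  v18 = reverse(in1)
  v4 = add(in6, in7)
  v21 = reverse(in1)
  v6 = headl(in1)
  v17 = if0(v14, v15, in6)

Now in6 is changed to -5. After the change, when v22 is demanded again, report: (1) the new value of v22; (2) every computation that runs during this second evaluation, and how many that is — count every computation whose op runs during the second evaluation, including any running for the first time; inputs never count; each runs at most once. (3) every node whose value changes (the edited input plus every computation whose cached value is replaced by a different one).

First evaluation (everything demanded from the output):
  v4 = add(-1, 5) = 4
  v6 = headl([8, 8, 0]) = 8
  v7 = mul(8, 4) = 32
  v9 = absv(32) = 32
  v11 = if0(v9=32 -> else branch in6) = -1
  v14 = if0(v4=4 -> else branch v11) = -1
  v17 = if0(v14=-1 -> else branch in6) = -1
  v22 = mul(-1, -1) = 1

Propagation after the edit:
  v4: runs — in6 -1->-5; result 0.
  v7: runs — v4 4->0; result 0.
  v9: runs — v7 32->0; result 0.
  v10: demanded for the first time — runs, produces 16.
  v11: marked dirty but never re-examined — demand shifted away from it.
  v14: runs — v4 4->0; result 0.
  v15: demanded for the first time — runs, produces 16.
  v17: runs — v14 -1->0; in6 -1->-5; result 16.
  v22: runs — v14 -1->0; v17 -1->16; result 0.

Key observation: a condition flipped, so demand moved to the other branch — v11 is never re-examined.

New value of v22: 0.
Computations that run: v4, v7, v9, v10, v14, v15, v17, v22 — 8 in total.
Values that change: in6, v4, v7, v9, v14, v17, v22.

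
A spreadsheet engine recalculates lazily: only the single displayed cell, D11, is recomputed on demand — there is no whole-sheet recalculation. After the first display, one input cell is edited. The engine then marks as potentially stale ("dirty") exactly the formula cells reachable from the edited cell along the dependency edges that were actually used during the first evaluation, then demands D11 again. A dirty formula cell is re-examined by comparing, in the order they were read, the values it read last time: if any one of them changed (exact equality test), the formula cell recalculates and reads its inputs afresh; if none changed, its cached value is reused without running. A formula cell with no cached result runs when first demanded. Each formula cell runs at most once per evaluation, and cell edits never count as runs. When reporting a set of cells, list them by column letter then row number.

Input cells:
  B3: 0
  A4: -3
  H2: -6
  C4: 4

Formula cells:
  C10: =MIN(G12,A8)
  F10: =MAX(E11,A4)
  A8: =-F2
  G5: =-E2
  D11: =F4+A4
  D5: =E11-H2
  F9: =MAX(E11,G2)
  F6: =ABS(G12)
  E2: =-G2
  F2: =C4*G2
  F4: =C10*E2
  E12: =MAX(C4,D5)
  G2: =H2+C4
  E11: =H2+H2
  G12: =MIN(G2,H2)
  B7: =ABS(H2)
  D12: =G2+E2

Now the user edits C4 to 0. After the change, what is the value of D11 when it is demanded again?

New value of D11: -39.

First evaluation (everything demanded from the output):
  G2 = -6 + 4 = -2
  E2 = -(-2) = 2
  F2 = 4 * -2 = -8
  A8 = -(-8) = 8
  G12 = MIN(-2, -6) = -6
  C10 = MIN(-6, 8) = -6
  F4 = -6 * 2 = -12
  D11 = -12 + -3 = -15

Propagation after the edit:
  G2: runs — C4 4->0; result -6.
  E2: runs — G2 -2->-6; result 6.
  F2: runs — C4 4->0; G2 -2->-6; result 0.
  A8: runs — F2 -8->0; result 0.
  G12: runs — G2 -2->-6; result -6 (same value as before).
  C10: runs — A8 8->0; result -6 (same value as before).
  F4: runs — E2 2->6; result -36.
  D11: runs — F4 -12->-36; result -39.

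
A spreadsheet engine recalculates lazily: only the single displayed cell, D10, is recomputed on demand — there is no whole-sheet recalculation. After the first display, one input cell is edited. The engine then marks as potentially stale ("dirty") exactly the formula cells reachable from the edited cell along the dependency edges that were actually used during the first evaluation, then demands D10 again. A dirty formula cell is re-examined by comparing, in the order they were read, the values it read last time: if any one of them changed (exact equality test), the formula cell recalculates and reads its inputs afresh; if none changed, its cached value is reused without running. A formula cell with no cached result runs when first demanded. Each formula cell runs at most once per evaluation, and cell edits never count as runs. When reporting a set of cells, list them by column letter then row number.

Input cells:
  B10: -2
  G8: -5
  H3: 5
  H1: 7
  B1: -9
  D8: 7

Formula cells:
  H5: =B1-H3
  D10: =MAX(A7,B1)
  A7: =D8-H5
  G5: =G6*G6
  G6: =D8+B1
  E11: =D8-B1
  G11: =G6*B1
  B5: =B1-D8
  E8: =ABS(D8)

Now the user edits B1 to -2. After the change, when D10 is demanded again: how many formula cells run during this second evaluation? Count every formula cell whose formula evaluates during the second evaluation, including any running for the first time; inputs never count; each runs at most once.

Formula cells that run: A7, D10, H5 — 3 in total.

First evaluation (everything demanded from the output):
  H5 = -9 - 5 = -14
  A7 = 7 - -14 = 21
  D10 = MAX(21, -9) = 21

Propagation after the edit:
  H5: runs — B1 -9->-2; result -7.
  A7: runs — H5 -14->-7; result 14.
  D10: runs — A7 21->14; B1 -9->-2; result 14.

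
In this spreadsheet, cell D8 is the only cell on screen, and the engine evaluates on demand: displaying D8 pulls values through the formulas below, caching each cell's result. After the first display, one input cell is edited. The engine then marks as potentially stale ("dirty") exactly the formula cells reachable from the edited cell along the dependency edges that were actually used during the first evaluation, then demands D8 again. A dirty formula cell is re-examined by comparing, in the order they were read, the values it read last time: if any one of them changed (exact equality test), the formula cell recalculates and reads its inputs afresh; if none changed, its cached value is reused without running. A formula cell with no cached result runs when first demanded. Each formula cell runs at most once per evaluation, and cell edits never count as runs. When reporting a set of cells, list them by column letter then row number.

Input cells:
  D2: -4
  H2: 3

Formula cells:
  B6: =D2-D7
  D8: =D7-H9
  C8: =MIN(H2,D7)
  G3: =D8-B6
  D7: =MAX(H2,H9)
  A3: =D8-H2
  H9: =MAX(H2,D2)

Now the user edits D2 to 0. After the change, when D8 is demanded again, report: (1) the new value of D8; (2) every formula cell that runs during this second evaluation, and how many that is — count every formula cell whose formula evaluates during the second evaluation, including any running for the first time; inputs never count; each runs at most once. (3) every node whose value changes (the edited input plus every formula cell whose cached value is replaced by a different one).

Initial pass — values computed on the first demand:
  H9 = MAX(3, -4) = 3
  D7 = MAX(3, 3) = 3
  D8 = 3 - 3 = 0

Second demand — change propagation:
  H9: re-runs because D2 -4->0; new result 3 (unchanged).
  D7: re-examined; everything it read last time is the same (H2 unchanged, H9 unchanged) — cache 3 kept, no run.
  D8: re-examined; everything it read last time is the same (D7 unchanged, H9 unchanged) — cache 0 kept, no run.

The important point: H9 recomputes to an identical value, and the output ends up unchanged.

D8 now evaluates to 0.
Run set: H9 (1 run).
Changed values: D2.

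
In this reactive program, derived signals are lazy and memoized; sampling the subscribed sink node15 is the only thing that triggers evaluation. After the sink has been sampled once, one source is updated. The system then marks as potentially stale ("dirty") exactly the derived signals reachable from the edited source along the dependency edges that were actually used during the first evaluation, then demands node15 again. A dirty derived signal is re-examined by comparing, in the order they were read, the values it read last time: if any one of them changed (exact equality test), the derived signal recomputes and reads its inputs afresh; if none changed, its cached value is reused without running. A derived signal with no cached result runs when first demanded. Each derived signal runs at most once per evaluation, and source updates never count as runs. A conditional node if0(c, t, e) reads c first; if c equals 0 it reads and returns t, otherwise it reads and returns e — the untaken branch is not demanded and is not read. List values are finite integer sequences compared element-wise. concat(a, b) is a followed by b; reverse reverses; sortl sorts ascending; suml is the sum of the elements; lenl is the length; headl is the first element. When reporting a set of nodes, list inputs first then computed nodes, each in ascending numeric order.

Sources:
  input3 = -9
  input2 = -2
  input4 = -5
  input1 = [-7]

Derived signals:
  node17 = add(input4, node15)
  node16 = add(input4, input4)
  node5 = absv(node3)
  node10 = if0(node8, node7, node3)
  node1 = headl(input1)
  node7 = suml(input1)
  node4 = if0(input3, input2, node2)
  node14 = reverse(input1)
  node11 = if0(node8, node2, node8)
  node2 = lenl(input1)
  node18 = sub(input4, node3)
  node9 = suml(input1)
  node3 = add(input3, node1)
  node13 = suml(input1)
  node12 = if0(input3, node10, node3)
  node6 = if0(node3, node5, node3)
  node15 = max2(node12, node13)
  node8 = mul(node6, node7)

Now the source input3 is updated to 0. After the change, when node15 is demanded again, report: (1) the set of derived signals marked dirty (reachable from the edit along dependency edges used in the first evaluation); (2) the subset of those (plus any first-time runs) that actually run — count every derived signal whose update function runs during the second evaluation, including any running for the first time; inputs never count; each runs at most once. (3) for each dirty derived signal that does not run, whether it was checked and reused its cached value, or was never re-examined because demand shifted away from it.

First demand of the output computes:
  node1 = headl([-7]) = -7
  node3 = add(-9, -7) = -16
  node12 = if0(input3=-9 -> else branch node3) = -16
  node13 = suml([-7]) = -7
  node15 = max2(-16, -7) = -7

After the edit, cleaning proceeds:
  node3: a read changed (input3 -9->0) — executes, giving -7.
  node6: had never run; runs now, result -7.
  node7: had never run; runs now, result -7.
  node8: had never run; runs now, result 49.
  node10: had never run; runs now, result -7.
  node12: a read changed (input3 -9->0; node3 -16->-7) — executes, giving -7.
  node15: a read changed (node12 -16->-7) — executes, giving -7 — identical to its old value.

Note the branch switch — node6, node7, node8, node10 had no cache and run now for the first time.

The edit dirties: node3, node12, node15.
7 derived signals run: node3, node6, node7, node8, node10, node12, node15.
No dirty derived signal escaped a run.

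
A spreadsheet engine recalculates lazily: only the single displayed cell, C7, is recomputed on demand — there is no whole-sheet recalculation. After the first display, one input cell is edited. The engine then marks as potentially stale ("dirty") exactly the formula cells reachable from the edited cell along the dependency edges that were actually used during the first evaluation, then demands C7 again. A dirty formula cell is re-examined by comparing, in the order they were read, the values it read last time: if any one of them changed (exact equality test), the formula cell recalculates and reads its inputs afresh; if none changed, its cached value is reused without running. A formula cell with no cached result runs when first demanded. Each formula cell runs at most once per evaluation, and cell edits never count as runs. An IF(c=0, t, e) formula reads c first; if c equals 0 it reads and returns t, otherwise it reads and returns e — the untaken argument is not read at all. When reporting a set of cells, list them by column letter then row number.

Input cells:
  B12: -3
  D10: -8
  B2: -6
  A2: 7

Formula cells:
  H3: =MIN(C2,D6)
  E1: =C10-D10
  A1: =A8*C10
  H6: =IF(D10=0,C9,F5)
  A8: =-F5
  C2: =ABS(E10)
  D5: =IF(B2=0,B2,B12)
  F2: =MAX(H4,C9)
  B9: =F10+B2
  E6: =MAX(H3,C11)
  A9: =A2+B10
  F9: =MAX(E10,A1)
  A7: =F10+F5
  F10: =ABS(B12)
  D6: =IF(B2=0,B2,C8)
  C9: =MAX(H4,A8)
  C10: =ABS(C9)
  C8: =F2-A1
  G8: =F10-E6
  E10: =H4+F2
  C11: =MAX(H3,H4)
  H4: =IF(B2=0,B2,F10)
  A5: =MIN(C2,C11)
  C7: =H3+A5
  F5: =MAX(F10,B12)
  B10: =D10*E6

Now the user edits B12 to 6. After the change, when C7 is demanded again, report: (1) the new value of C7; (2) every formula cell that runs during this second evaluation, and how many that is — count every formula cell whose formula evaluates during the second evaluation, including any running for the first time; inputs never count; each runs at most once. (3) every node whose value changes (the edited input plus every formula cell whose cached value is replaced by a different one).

New value of C7: 24.
Formula cells that run: A1, A5, A8, C2, C7, C8, C9, C10, C11, D6, E10, F2, F5, F10, H3, H4 — 16 in total.
Values that change: A1, A5, A8, B12, C2, C7, C8, C9, C10, C11, D6, E10, F2, F5, F10, H3, H4.

First evaluation (everything demanded from the output):
  F10 = ABS(-3) = 3
  F5 = MAX(3, -3) = 3
  A8 = -(3) = -3
  H4 = IF(B2=0: B2=-6 -> else branch F10) = 3
  C9 = MAX(3, -3) = 3
  C10 = ABS(3) = 3
  A1 = -3 * 3 = -9
  F2 = MAX(3, 3) = 3
  C8 = 3 - -9 = 12
  D6 = IF(B2=0: B2=-6 -> else branch C8) = 12
  E10 = 3 + 3 = 6
  C2 = ABS(6) = 6
  H3 = MIN(6, 12) = 6
  C11 = MAX(6, 3) = 6
  A5 = MIN(6, 6) = 6
  C7 = 6 + 6 = 12

Propagation after the edit:
  F10: runs — B12 -3->6; result 6.
  F5: runs — F10 3->6; B12 -3->6; result 6.
  A8: runs — F5 3->6; result -6.
  H4: runs — F10 3->6; result 6.
  C9: runs — H4 3->6; A8 -3->-6; result 6.
  C10: runs — C9 3->6; result 6.
  A1: runs — A8 -3->-6; C10 3->6; result -36.
  F2: runs — H4 3->6; C9 3->6; result 6.
  C8: runs — F2 3->6; A1 -9->-36; result 42.
  D6: runs — C8 12->42; result 42.
  E10: runs — H4 3->6; F2 3->6; result 12.
  C2: runs — E10 6->12; result 12.
  H3: runs — C2 6->12; D6 12->42; result 12.
  C11: runs — H3 6->12; H4 3->6; result 12.
  A5: runs — C2 6->12; C11 6->12; result 12.
  C7: runs — H3 6->12; A5 6->12; result 24.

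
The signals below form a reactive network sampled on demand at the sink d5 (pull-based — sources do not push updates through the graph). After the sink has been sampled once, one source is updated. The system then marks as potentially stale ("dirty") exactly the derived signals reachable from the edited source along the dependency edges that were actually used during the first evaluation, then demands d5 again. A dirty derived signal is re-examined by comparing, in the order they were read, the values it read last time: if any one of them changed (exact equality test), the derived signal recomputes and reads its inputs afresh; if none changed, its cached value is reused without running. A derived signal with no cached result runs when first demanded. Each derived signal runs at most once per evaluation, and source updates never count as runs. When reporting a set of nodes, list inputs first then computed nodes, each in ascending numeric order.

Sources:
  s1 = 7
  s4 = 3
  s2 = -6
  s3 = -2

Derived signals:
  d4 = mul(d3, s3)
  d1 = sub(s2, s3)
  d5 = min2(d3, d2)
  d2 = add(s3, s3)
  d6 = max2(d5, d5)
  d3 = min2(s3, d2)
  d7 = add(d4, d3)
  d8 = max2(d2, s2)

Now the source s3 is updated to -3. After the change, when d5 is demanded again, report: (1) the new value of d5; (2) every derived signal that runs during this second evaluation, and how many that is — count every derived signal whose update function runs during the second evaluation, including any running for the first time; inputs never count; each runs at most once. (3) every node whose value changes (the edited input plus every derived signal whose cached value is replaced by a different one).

Initial pass — values computed on the first demand:
  d2 = add(-2, -2) = -4
  d3 = min2(-2, -4) = -4
  d5 = min2(-4, -4) = -4

Second demand — change propagation:
  d2: re-runs because s3 -2->-3; s3 -2->-3; new result -6.
  d3: re-runs because s3 -2->-3; d2 -4->-6; new result -6.
  d5: re-runs because d3 -4->-6; d2 -4->-6; new result -6.

d5 now evaluates to -6.
Run set: d2, d3, d5 (3 run).
Changed values: s3, d2, d3, d5.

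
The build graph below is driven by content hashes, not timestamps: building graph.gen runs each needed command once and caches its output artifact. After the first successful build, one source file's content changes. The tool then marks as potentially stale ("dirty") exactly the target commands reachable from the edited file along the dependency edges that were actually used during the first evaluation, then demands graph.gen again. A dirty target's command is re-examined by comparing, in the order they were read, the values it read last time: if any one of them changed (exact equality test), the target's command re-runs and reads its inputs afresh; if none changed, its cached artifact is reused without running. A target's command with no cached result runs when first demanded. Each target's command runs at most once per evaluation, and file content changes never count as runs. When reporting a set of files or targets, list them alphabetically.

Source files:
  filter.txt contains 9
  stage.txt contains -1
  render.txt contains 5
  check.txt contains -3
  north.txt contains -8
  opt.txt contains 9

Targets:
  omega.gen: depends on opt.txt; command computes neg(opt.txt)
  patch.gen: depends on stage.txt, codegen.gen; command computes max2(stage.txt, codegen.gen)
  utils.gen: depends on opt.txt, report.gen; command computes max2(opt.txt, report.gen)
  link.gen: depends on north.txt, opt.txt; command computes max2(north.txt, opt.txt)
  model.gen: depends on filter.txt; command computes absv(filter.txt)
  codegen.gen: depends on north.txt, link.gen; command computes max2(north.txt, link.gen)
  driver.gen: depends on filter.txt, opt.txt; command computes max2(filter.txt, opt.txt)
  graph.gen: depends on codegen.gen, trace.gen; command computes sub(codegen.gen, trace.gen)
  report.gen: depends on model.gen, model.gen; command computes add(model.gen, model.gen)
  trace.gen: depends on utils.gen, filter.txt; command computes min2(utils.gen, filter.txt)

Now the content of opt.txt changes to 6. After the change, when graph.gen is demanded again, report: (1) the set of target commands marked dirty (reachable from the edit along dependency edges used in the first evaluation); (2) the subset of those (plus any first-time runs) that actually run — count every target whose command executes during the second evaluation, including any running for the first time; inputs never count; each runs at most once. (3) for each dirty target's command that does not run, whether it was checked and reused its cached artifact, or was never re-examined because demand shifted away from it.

Dirty set: codegen.gen, graph.gen, link.gen, trace.gen, utils.gen.
Run set: codegen.gen, graph.gen, link.gen, utils.gen (4 run).
Re-examined without running (cache reused): trace.gen.
The important point: at trace.gen every value read last time is unchanged, so the dirty flag clears without a run.

Initial pass — values computed on the first demand:
  link.gen = max2(-8, 9) = 9
  codegen.gen = max2(-8, 9) = 9
  model.gen = absv(9) = 9
  report.gen = add(9, 9) = 18
  utils.gen = max2(9, 18) = 18
  trace.gen = min2(18, 9) = 9
  graph.gen = sub(9, 9) = 0

Second demand — change propagation:
  link.gen: re-runs because opt.txt 9->6; new result 6.
  codegen.gen: re-runs because link.gen 9->6; new result 6.
  utils.gen: re-runs because opt.txt 9->6; new result 18 (unchanged).
  trace.gen: re-examined; everything it read last time is the same (utils.gen unchanged, filter.txt unchanged) — cache 9 kept, no run.
  graph.gen: re-runs because codegen.gen 9->6; new result -3.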